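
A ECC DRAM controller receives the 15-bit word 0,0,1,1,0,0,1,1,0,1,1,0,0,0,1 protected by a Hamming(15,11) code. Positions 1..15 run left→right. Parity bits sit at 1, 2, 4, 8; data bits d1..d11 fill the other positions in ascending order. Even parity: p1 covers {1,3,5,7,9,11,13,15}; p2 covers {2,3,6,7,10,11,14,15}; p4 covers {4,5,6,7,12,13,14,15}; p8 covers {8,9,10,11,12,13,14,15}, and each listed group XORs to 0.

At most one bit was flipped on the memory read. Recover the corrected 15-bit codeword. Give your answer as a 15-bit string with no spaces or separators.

s1 (pos 1,3,5,7,9,11,13,15): 0⊕1⊕0⊕1⊕0⊕1⊕0⊕1 = 0
s2 (pos 2,3,6,7,10,11,14,15): 0⊕1⊕0⊕1⊕1⊕1⊕0⊕1 = 1
s4 (pos 4,5,6,7,12,13,14,15): 1⊕0⊕0⊕1⊕0⊕0⊕0⊕1 = 1
s8 (pos 8,9,10,11,12,13,14,15): 1⊕0⊕1⊕1⊕0⊕0⊕0⊕1 = 0
Syndrome s8…s1 = 0110 → error at position 6.
Flip position 6: 001100110110001 → 001101110110001

001101110110001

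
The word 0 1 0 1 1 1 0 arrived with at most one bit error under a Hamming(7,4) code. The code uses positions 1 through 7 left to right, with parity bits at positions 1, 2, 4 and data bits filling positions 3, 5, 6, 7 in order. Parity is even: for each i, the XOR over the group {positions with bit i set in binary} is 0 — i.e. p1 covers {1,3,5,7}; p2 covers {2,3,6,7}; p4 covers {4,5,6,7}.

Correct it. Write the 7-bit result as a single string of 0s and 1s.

0101010

s1 (pos 1,3,5,7): 0⊕0⊕1⊕0 = 1
s2 (pos 2,3,6,7): 1⊕0⊕1⊕0 = 0
s4 (pos 4,5,6,7): 1⊕1⊕1⊕0 = 1
Syndrome s4…s1 = 101 → error at position 5.
Flip position 5: 0101110 → 0101010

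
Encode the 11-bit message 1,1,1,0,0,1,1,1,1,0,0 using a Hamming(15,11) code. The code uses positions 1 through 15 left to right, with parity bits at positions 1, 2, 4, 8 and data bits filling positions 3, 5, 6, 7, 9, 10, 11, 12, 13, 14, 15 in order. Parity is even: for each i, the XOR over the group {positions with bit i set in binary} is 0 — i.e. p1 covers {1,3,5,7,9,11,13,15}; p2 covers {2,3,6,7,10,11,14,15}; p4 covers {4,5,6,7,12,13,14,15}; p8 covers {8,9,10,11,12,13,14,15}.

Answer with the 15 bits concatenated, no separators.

001011000111100

Place data at non-parity positions: p1 p2 1 p4 1 1 0 p8 0 1 1 1 1 0 0
p1 (pos 1,3,5,7,9,11,13,15): XOR of data positions = 1⊕1⊕0⊕0⊕1⊕1⊕0 = 0
p2 (pos 2,3,6,7,10,11,14,15): XOR of data positions = 1⊕1⊕0⊕1⊕1⊕0⊕0 = 0
p4 (pos 4,5,6,7,12,13,14,15): XOR of data positions = 1⊕1⊕0⊕1⊕1⊕0⊕0 = 0
p8 (pos 8,9,10,11,12,13,14,15): XOR of data positions = 0⊕1⊕1⊕1⊕1⊕0⊕0 = 0
Codeword: 001011000111100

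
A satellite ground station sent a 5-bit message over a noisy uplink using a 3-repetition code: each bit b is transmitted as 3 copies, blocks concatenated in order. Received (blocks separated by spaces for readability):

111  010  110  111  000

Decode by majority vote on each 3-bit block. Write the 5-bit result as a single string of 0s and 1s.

10110

Block 1 (111): 3 ones → 1
Block 2 (010): 1 one → 0
Block 3 (110): 2 ones → 1
Block 4 (111): 3 ones → 1
Block 5 (000): 0 ones → 0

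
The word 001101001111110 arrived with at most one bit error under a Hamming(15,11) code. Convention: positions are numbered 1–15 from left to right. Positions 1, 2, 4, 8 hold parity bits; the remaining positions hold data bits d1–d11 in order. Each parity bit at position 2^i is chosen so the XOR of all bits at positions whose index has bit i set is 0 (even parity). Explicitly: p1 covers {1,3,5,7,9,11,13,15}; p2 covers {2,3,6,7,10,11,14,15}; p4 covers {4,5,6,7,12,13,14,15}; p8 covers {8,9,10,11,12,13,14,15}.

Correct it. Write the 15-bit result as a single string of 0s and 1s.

001100001111110

s1 (pos 1,3,5,7,9,11,13,15): 0⊕1⊕0⊕0⊕1⊕1⊕1⊕0 = 0
s2 (pos 2,3,6,7,10,11,14,15): 0⊕1⊕1⊕0⊕1⊕1⊕1⊕0 = 1
s4 (pos 4,5,6,7,12,13,14,15): 1⊕0⊕1⊕0⊕1⊕1⊕1⊕0 = 1
s8 (pos 8,9,10,11,12,13,14,15): 0⊕1⊕1⊕1⊕1⊕1⊕1⊕0 = 0
Syndrome s8…s1 = 0110 → error at position 6.
Flip position 6: 001101001111110 → 001100001111110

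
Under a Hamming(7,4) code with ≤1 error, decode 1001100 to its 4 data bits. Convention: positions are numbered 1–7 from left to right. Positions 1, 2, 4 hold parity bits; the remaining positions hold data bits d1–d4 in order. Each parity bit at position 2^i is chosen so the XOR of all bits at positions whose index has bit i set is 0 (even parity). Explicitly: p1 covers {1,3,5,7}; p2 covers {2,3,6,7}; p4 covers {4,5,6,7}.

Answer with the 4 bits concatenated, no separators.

0100

s1 (pos 1,3,5,7): 1⊕0⊕1⊕0 = 0
s2 (pos 2,3,6,7): 0⊕0⊕0⊕0 = 0
s4 (pos 4,5,6,7): 1⊕1⊕0⊕0 = 0
Syndrome s4…s1 = 000 → no error.
Read data bits from positions 3,5,6,7: 0100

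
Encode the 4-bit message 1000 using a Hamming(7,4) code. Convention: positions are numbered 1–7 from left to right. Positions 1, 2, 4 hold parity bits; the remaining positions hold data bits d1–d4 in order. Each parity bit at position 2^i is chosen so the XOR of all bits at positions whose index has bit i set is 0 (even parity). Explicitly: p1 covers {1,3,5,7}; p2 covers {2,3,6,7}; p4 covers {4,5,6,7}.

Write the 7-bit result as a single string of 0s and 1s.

1110000

Place data at non-parity positions: p1 p2 1 p4 0 0 0
p1 (pos 1,3,5,7): XOR of data positions = 1⊕0⊕0 = 1
p2 (pos 2,3,6,7): XOR of data positions = 1⊕0⊕0 = 1
p4 (pos 4,5,6,7): XOR of data positions = 0⊕0⊕0 = 0
Codeword: 1110000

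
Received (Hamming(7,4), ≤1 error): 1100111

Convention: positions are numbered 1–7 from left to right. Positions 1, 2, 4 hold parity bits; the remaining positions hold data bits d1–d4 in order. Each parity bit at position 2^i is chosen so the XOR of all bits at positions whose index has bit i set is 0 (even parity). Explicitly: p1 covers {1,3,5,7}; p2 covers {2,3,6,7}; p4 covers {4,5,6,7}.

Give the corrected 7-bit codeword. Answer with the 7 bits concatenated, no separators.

1100110

s1 (pos 1,3,5,7): 1⊕0⊕1⊕1 = 1
s2 (pos 2,3,6,7): 1⊕0⊕1⊕1 = 1
s4 (pos 4,5,6,7): 0⊕1⊕1⊕1 = 1
Syndrome s4…s1 = 111 → error at position 7.
Flip position 7: 1100111 → 1100110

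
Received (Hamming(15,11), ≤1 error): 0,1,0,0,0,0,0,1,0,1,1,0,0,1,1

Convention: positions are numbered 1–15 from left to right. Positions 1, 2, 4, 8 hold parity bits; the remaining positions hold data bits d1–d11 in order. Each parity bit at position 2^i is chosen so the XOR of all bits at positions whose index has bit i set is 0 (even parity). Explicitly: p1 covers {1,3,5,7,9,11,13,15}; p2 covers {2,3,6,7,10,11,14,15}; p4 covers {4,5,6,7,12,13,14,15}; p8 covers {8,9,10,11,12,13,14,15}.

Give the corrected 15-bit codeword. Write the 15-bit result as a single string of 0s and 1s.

010000010010011

s1 (pos 1,3,5,7,9,11,13,15): 0⊕0⊕0⊕0⊕0⊕1⊕0⊕1 = 0
s2 (pos 2,3,6,7,10,11,14,15): 1⊕0⊕0⊕0⊕1⊕1⊕1⊕1 = 1
s4 (pos 4,5,6,7,12,13,14,15): 0⊕0⊕0⊕0⊕0⊕0⊕1⊕1 = 0
s8 (pos 8,9,10,11,12,13,14,15): 1⊕0⊕1⊕1⊕0⊕0⊕1⊕1 = 1
Syndrome s8…s1 = 1010 → error at position 10.
Flip position 10: 010000010110011 → 010000010010011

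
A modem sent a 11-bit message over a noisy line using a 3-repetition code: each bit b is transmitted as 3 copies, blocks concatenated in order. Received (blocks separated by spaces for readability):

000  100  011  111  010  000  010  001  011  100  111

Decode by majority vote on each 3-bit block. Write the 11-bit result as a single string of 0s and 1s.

Block 1 (000): 0 ones → 0
Block 2 (100): 1 one → 0
Block 3 (011): 2 ones → 1
Block 4 (111): 3 ones → 1
Block 5 (010): 1 one → 0
Block 6 (000): 0 ones → 0
Block 7 (010): 1 one → 0
Block 8 (001): 1 one → 0
Block 9 (011): 2 ones → 1
Block 10 (100): 1 one → 0
Block 11 (111): 3 ones → 1

00110000101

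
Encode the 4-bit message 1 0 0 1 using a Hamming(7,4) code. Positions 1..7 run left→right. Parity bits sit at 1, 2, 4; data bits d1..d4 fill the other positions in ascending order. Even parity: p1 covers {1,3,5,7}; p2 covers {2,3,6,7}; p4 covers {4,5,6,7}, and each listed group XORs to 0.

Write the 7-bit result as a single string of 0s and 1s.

Place data at non-parity positions: p1 p2 1 p4 0 0 1
p1 (pos 1,3,5,7): XOR of data positions = 1⊕0⊕1 = 0
p2 (pos 2,3,6,7): XOR of data positions = 1⊕0⊕1 = 0
p4 (pos 4,5,6,7): XOR of data positions = 0⊕0⊕1 = 1
Codeword: 0011001

0011001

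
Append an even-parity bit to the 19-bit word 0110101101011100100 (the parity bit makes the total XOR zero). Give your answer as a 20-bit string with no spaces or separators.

XOR of the 19 data bits: 0⊕1⊕1⊕0⊕1⊕0⊕1⊕1⊕0⊕1⊕0⊕1⊕1⊕1⊕0⊕0⊕1⊕0⊕0 = 0
Parity bit = 0 (so all 20 bits XOR to 0).

01101011010111001000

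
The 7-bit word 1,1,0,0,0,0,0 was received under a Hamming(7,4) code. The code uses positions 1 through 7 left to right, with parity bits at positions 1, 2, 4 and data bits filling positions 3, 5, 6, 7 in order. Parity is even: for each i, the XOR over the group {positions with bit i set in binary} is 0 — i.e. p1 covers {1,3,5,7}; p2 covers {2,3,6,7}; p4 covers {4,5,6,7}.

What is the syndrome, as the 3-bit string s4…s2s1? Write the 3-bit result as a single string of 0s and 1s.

s1 (pos 1,3,5,7): 1⊕0⊕0⊕0 = 1
s2 (pos 2,3,6,7): 1⊕0⊕0⊕0 = 1
s4 (pos 4,5,6,7): 0⊕0⊕0⊕0 = 0
Syndrome s4…s1 = 011 → error at position 3.

011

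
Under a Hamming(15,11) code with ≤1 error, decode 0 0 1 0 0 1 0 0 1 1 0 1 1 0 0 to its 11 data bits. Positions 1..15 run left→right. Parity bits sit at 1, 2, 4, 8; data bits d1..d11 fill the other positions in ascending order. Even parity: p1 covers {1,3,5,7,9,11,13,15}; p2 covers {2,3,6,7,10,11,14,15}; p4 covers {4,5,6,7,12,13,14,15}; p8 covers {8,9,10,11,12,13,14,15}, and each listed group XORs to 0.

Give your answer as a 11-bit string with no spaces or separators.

10111101100

s1 (pos 1,3,5,7,9,11,13,15): 0⊕1⊕0⊕0⊕1⊕0⊕1⊕0 = 1
s2 (pos 2,3,6,7,10,11,14,15): 0⊕1⊕1⊕0⊕1⊕0⊕0⊕0 = 1
s4 (pos 4,5,6,7,12,13,14,15): 0⊕0⊕1⊕0⊕1⊕1⊕0⊕0 = 1
s8 (pos 8,9,10,11,12,13,14,15): 0⊕1⊕1⊕0⊕1⊕1⊕0⊕0 = 0
Syndrome s8…s1 = 0111 → error at position 7.
Flip position 7: 001001001101100 → 001001101101100
Read data bits from positions 3,5,6,7,9,10,11,12,13,14,15: 10111101100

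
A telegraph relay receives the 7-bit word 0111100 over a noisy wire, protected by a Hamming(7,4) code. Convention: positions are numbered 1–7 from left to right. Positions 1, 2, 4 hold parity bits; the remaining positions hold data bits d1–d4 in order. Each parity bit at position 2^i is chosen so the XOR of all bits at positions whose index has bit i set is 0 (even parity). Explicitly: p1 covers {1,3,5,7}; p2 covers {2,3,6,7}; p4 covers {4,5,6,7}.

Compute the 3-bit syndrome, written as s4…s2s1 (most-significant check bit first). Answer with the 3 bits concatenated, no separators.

s1 (pos 1,3,5,7): 0⊕1⊕1⊕0 = 0
s2 (pos 2,3,6,7): 1⊕1⊕0⊕0 = 0
s4 (pos 4,5,6,7): 1⊕1⊕0⊕0 = 0
Syndrome s4…s1 = 000 → no error.

000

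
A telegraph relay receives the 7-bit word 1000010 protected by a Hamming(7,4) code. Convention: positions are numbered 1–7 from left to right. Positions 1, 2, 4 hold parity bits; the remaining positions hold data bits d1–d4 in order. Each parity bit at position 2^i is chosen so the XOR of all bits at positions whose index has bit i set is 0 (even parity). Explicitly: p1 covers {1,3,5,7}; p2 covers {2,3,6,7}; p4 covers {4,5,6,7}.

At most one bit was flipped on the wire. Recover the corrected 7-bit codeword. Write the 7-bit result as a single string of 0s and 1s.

1000011

s1 (pos 1,3,5,7): 1⊕0⊕0⊕0 = 1
s2 (pos 2,3,6,7): 0⊕0⊕1⊕0 = 1
s4 (pos 4,5,6,7): 0⊕0⊕1⊕0 = 1
Syndrome s4…s1 = 111 → error at position 7.
Flip position 7: 1000010 → 1000011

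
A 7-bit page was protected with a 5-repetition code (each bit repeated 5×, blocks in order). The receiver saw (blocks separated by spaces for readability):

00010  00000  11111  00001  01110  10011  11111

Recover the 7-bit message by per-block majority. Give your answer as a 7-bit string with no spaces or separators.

Block 1 (00010): 1 one → 0
Block 2 (00000): 0 ones → 0
Block 3 (11111): 5 ones → 1
Block 4 (00001): 1 one → 0
Block 5 (01110): 3 ones → 1
Block 6 (10011): 3 ones → 1
Block 7 (11111): 5 ones → 1

0010111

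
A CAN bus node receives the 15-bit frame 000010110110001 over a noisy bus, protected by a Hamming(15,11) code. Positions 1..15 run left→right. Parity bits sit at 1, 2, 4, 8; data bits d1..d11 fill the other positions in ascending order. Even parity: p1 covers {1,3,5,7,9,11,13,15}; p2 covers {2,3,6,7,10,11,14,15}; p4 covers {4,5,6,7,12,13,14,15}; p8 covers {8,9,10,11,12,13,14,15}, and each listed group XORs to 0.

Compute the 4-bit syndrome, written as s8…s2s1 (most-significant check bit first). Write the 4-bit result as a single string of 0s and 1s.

0100

s1 (pos 1,3,5,7,9,11,13,15): 0⊕0⊕1⊕1⊕0⊕1⊕0⊕1 = 0
s2 (pos 2,3,6,7,10,11,14,15): 0⊕0⊕0⊕1⊕1⊕1⊕0⊕1 = 0
s4 (pos 4,5,6,7,12,13,14,15): 0⊕1⊕0⊕1⊕0⊕0⊕0⊕1 = 1
s8 (pos 8,9,10,11,12,13,14,15): 1⊕0⊕1⊕1⊕0⊕0⊕0⊕1 = 0
Syndrome s8…s1 = 0100 → error at position 4.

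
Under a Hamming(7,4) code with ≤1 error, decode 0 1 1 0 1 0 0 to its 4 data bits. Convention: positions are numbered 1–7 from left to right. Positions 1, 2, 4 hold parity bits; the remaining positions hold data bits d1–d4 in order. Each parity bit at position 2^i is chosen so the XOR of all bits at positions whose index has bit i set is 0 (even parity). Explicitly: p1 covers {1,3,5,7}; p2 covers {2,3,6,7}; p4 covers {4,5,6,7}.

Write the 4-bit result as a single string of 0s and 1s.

1100

s1 (pos 1,3,5,7): 0⊕1⊕1⊕0 = 0
s2 (pos 2,3,6,7): 1⊕1⊕0⊕0 = 0
s4 (pos 4,5,6,7): 0⊕1⊕0⊕0 = 1
Syndrome s4…s1 = 100 → error at position 4.
Flip position 4: 0110100 → 0111100
Read data bits from positions 3,5,6,7: 1100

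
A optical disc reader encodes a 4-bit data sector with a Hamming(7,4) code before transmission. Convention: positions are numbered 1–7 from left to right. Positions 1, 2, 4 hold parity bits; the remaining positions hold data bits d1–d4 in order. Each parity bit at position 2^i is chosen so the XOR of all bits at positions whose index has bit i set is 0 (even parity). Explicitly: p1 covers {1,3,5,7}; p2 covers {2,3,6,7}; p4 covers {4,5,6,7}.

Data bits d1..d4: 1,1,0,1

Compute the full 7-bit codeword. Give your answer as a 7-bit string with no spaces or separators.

1010101

Place data at non-parity positions: p1 p2 1 p4 1 0 1
p1 (pos 1,3,5,7): XOR of data positions = 1⊕1⊕1 = 1
p2 (pos 2,3,6,7): XOR of data positions = 1⊕0⊕1 = 0
p4 (pos 4,5,6,7): XOR of data positions = 1⊕0⊕1 = 0
Codeword: 1010101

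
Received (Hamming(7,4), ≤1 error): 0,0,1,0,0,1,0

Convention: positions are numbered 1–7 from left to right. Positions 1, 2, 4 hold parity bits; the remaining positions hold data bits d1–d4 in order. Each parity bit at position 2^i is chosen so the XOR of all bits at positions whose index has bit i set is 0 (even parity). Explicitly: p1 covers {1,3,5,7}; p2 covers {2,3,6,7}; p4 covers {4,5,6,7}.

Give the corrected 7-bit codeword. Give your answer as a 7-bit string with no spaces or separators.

0010110

s1 (pos 1,3,5,7): 0⊕1⊕0⊕0 = 1
s2 (pos 2,3,6,7): 0⊕1⊕1⊕0 = 0
s4 (pos 4,5,6,7): 0⊕0⊕1⊕0 = 1
Syndrome s4…s1 = 101 → error at position 5.
Flip position 5: 0010010 → 0010110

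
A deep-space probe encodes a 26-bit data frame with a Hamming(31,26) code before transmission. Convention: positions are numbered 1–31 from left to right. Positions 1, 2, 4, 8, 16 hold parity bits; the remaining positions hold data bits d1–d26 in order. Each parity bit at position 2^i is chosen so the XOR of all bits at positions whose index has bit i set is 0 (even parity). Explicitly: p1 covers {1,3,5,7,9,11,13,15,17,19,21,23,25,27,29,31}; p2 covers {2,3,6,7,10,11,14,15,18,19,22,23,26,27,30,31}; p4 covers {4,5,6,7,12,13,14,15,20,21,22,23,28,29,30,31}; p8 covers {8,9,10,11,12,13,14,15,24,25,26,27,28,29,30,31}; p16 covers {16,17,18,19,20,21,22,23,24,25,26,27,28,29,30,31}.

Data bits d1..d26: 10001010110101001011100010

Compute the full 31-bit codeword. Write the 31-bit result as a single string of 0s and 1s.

1110000010101101101001011100010

Place data at non-parity positions: p1 p2 1 p4 0 0 0 p8 1 0 1 0 1 1 0 p16 1 0 1 0 0 1 0 1 1 1 0 0 0 1 0
p1 (pos 1,3,5,7,9,11,13,15,17,19,21,23,25,27,29,31): XOR of data positions = 1⊕0⊕0⊕1⊕1⊕1⊕0⊕1⊕1⊕0⊕0⊕1⊕0⊕0⊕0 = 1
p2 (pos 2,3,6,7,10,11,14,15,18,19,22,23,26,27,30,31): XOR of data positions = 1⊕0⊕0⊕0⊕1⊕1⊕0⊕0⊕1⊕1⊕0⊕1⊕0⊕1⊕0 = 1
p4 (pos 4,5,6,7,12,13,14,15,20,21,22,23,28,29,30,31): XOR of data positions = 0⊕0⊕0⊕0⊕1⊕1⊕0⊕0⊕0⊕1⊕0⊕0⊕0⊕1⊕0 = 0
p8 (pos 8,9,10,11,12,13,14,15,24,25,26,27,28,29,30,31): XOR of data positions = 1⊕0⊕1⊕0⊕1⊕1⊕0⊕1⊕1⊕1⊕0⊕0⊕0⊕1⊕0 = 0
p16 (pos 16,17,18,19,20,21,22,23,24,25,26,27,28,29,30,31): XOR of data positions = 1⊕0⊕1⊕0⊕0⊕1⊕0⊕1⊕1⊕1⊕0⊕0⊕0⊕1⊕0 = 1
Codeword: 1110000010101101101001011100010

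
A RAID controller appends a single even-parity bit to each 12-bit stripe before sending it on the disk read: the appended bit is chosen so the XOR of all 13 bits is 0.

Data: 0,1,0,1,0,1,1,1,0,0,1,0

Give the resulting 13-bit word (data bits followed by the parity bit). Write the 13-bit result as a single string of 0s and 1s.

XOR of the 12 data bits: 0⊕1⊕0⊕1⊕0⊕1⊕1⊕1⊕0⊕0⊕1⊕0 = 0
Parity bit = 0 (so all 13 bits XOR to 0).

0101011100100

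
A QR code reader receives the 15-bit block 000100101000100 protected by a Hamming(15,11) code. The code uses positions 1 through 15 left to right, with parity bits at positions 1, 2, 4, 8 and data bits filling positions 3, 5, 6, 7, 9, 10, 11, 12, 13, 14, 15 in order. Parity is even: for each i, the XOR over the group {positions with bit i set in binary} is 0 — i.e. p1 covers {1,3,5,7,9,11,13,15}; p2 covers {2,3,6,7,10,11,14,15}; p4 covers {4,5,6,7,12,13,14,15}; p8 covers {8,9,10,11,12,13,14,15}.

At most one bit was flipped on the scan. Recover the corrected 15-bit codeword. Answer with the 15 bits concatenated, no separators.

000100001000100

s1 (pos 1,3,5,7,9,11,13,15): 0⊕0⊕0⊕1⊕1⊕0⊕1⊕0 = 1
s2 (pos 2,3,6,7,10,11,14,15): 0⊕0⊕0⊕1⊕0⊕0⊕0⊕0 = 1
s4 (pos 4,5,6,7,12,13,14,15): 1⊕0⊕0⊕1⊕0⊕1⊕0⊕0 = 1
s8 (pos 8,9,10,11,12,13,14,15): 0⊕1⊕0⊕0⊕0⊕1⊕0⊕0 = 0
Syndrome s8…s1 = 0111 → error at position 7.
Flip position 7: 000100101000100 → 000100001000100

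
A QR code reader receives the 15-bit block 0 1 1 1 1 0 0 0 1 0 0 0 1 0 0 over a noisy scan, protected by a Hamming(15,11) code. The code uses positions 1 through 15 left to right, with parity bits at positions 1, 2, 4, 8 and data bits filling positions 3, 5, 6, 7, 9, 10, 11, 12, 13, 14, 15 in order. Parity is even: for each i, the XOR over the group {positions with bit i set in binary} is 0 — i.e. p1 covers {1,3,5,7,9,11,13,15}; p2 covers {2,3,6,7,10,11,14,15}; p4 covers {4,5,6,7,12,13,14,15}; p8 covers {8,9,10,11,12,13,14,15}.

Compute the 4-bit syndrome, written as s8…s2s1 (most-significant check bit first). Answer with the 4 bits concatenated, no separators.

s1 (pos 1,3,5,7,9,11,13,15): 0⊕1⊕1⊕0⊕1⊕0⊕1⊕0 = 0
s2 (pos 2,3,6,7,10,11,14,15): 1⊕1⊕0⊕0⊕0⊕0⊕0⊕0 = 0
s4 (pos 4,5,6,7,12,13,14,15): 1⊕1⊕0⊕0⊕0⊕1⊕0⊕0 = 1
s8 (pos 8,9,10,11,12,13,14,15): 0⊕1⊕0⊕0⊕0⊕1⊕0⊕0 = 0
Syndrome s8…s1 = 0100 → error at position 4.

0100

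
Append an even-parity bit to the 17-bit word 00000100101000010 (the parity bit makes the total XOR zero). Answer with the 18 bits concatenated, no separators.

XOR of the 17 data bits: 0⊕0⊕0⊕0⊕0⊕1⊕0⊕0⊕1⊕0⊕1⊕0⊕0⊕0⊕0⊕1⊕0 = 0
Parity bit = 0 (so all 18 bits XOR to 0).

000001001010000100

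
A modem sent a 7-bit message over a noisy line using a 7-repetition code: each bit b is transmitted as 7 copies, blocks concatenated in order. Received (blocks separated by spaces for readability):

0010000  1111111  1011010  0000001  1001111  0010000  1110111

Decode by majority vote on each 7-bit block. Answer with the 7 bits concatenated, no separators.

Block 1 (0010000): 1 one → 0
Block 2 (1111111): 7 ones → 1
Block 3 (1011010): 4 ones → 1
Block 4 (0000001): 1 one → 0
Block 5 (1001111): 5 ones → 1
Block 6 (0010000): 1 one → 0
Block 7 (1110111): 6 ones → 1

0110101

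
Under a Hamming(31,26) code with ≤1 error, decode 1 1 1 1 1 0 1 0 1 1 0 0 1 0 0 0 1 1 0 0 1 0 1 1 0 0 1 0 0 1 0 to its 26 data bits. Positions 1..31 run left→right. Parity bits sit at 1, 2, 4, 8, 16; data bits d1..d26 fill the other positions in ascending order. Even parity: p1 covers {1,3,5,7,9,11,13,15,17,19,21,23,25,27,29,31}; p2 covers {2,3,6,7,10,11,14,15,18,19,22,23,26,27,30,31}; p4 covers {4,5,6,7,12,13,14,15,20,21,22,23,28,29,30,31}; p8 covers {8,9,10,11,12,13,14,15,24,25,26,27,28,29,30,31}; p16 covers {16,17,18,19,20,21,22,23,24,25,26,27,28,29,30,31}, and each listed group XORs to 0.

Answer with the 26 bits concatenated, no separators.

s1 (pos 1,3,5,7,9,11,13,15,17,19,21,23,25,27,29,31): 1⊕1⊕1⊕1⊕1⊕0⊕1⊕0⊕1⊕0⊕1⊕1⊕0⊕1⊕0⊕0 = 0
s2 (pos 2,3,6,7,10,11,14,15,18,19,22,23,26,27,30,31): 1⊕1⊕0⊕1⊕1⊕0⊕0⊕0⊕1⊕0⊕0⊕1⊕0⊕1⊕1⊕0 = 0
s4 (pos 4,5,6,7,12,13,14,15,20,21,22,23,28,29,30,31): 1⊕1⊕0⊕1⊕0⊕1⊕0⊕0⊕0⊕1⊕0⊕1⊕0⊕0⊕1⊕0 = 1
s8 (pos 8,9,10,11,12,13,14,15,24,25,26,27,28,29,30,31): 0⊕1⊕1⊕0⊕0⊕1⊕0⊕0⊕1⊕0⊕0⊕1⊕0⊕0⊕1⊕0 = 0
s16 (pos 16,17,18,19,20,21,22,23,24,25,26,27,28,29,30,31): 0⊕1⊕1⊕0⊕0⊕1⊕0⊕1⊕1⊕0⊕0⊕1⊕0⊕0⊕1⊕0 = 1
Syndrome s16…s1 = 10100 → error at position 20.
Flip position 20: 1111101011001000110010110010010 → 1111101011001000110110110010010
Read data bits from positions 3,5,6,7,9,10,11,12,13,14,15,17,18,19,20,21,22,23,24,25,26,27,28,29,30,31: 11011100100110110110010010

11011100100110110110010010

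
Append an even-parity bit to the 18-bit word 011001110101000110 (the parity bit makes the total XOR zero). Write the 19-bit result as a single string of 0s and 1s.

XOR of the 18 data bits: 0⊕1⊕1⊕0⊕0⊕1⊕1⊕1⊕0⊕1⊕0⊕1⊕0⊕0⊕0⊕1⊕1⊕0 = 1
Parity bit = 1 (so all 19 bits XOR to 0).

0110011101010001101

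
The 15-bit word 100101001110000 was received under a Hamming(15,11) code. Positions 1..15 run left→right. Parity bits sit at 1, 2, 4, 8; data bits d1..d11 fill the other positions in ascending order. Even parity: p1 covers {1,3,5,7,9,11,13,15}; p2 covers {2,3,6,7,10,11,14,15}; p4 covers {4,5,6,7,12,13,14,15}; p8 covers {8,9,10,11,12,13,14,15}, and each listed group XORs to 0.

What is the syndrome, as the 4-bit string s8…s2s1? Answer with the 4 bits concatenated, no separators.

1011

s1 (pos 1,3,5,7,9,11,13,15): 1⊕0⊕0⊕0⊕1⊕1⊕0⊕0 = 1
s2 (pos 2,3,6,7,10,11,14,15): 0⊕0⊕1⊕0⊕1⊕1⊕0⊕0 = 1
s4 (pos 4,5,6,7,12,13,14,15): 1⊕0⊕1⊕0⊕0⊕0⊕0⊕0 = 0
s8 (pos 8,9,10,11,12,13,14,15): 0⊕1⊕1⊕1⊕0⊕0⊕0⊕0 = 1
Syndrome s8…s1 = 1011 → error at position 11.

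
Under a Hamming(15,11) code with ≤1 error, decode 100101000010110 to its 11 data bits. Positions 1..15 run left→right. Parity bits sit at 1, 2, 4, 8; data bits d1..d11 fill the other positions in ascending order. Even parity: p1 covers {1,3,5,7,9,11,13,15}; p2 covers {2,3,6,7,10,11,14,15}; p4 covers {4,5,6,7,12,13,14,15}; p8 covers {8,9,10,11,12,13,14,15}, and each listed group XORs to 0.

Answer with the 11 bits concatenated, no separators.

00100000110

s1 (pos 1,3,5,7,9,11,13,15): 1⊕0⊕0⊕0⊕0⊕1⊕1⊕0 = 1
s2 (pos 2,3,6,7,10,11,14,15): 0⊕0⊕1⊕0⊕0⊕1⊕1⊕0 = 1
s4 (pos 4,5,6,7,12,13,14,15): 1⊕0⊕1⊕0⊕0⊕1⊕1⊕0 = 0
s8 (pos 8,9,10,11,12,13,14,15): 0⊕0⊕0⊕1⊕0⊕1⊕1⊕0 = 1
Syndrome s8…s1 = 1011 → error at position 11.
Flip position 11: 100101000010110 → 100101000000110
Read data bits from positions 3,5,6,7,9,10,11,12,13,14,15: 00100000110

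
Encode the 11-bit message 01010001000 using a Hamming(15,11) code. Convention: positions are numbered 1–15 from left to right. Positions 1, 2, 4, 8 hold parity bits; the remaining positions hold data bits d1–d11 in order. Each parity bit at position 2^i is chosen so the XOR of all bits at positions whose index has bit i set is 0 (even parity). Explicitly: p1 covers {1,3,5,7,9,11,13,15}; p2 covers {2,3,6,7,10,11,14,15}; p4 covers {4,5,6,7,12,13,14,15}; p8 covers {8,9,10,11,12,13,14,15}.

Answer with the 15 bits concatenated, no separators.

Place data at non-parity positions: p1 p2 0 p4 1 0 1 p8 0 0 0 1 0 0 0
p1 (pos 1,3,5,7,9,11,13,15): XOR of data positions = 0⊕1⊕1⊕0⊕0⊕0⊕0 = 0
p2 (pos 2,3,6,7,10,11,14,15): XOR of data positions = 0⊕0⊕1⊕0⊕0⊕0⊕0 = 1
p4 (pos 4,5,6,7,12,13,14,15): XOR of data positions = 1⊕0⊕1⊕1⊕0⊕0⊕0 = 1
p8 (pos 8,9,10,11,12,13,14,15): XOR of data positions = 0⊕0⊕0⊕1⊕0⊕0⊕0 = 1
Codeword: 010110110001000

010110110001000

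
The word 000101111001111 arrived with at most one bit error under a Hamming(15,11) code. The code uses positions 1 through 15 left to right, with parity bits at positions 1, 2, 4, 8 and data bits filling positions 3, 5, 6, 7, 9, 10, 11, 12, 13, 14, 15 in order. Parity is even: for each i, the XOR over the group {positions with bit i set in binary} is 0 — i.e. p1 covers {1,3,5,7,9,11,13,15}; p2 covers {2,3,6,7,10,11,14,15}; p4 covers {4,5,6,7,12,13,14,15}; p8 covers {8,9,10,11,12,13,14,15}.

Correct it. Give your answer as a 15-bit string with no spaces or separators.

000001111001111

s1 (pos 1,3,5,7,9,11,13,15): 0⊕0⊕0⊕1⊕1⊕0⊕1⊕1 = 0
s2 (pos 2,3,6,7,10,11,14,15): 0⊕0⊕1⊕1⊕0⊕0⊕1⊕1 = 0
s4 (pos 4,5,6,7,12,13,14,15): 1⊕0⊕1⊕1⊕1⊕1⊕1⊕1 = 1
s8 (pos 8,9,10,11,12,13,14,15): 1⊕1⊕0⊕0⊕1⊕1⊕1⊕1 = 0
Syndrome s8…s1 = 0100 → error at position 4.
Flip position 4: 000101111001111 → 000001111001111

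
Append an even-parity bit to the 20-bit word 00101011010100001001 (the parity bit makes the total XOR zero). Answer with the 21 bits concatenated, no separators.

XOR of the 20 data bits: 0⊕0⊕1⊕0⊕1⊕0⊕1⊕1⊕0⊕1⊕0⊕1⊕0⊕0⊕0⊕0⊕1⊕0⊕0⊕1 = 0
Parity bit = 0 (so all 21 bits XOR to 0).

001010110101000010010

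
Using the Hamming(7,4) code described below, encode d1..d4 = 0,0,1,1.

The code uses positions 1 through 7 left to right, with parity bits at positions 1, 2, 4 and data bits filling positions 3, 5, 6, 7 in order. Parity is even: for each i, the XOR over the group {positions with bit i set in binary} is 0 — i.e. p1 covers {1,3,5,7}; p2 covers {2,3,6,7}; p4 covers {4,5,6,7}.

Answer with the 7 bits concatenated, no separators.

1000011

Place data at non-parity positions: p1 p2 0 p4 0 1 1
p1 (pos 1,3,5,7): XOR of data positions = 0⊕0⊕1 = 1
p2 (pos 2,3,6,7): XOR of data positions = 0⊕1⊕1 = 0
p4 (pos 4,5,6,7): XOR of data positions = 0⊕1⊕1 = 0
Codeword: 1000011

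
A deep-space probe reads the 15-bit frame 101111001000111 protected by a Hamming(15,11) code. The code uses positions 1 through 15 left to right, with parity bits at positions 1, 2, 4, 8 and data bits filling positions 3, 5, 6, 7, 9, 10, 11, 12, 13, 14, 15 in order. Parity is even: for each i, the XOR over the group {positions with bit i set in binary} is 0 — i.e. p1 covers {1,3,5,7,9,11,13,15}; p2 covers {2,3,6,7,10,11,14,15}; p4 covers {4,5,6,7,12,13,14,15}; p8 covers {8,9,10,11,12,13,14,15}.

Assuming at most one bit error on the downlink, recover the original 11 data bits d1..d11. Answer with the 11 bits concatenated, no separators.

s1 (pos 1,3,5,7,9,11,13,15): 1⊕1⊕1⊕0⊕1⊕0⊕1⊕1 = 0
s2 (pos 2,3,6,7,10,11,14,15): 0⊕1⊕1⊕0⊕0⊕0⊕1⊕1 = 0
s4 (pos 4,5,6,7,12,13,14,15): 1⊕1⊕1⊕0⊕0⊕1⊕1⊕1 = 0
s8 (pos 8,9,10,11,12,13,14,15): 0⊕1⊕0⊕0⊕0⊕1⊕1⊕1 = 0
Syndrome s8…s1 = 0000 → no error.
Read data bits from positions 3,5,6,7,9,10,11,12,13,14,15: 11101000111

11101000111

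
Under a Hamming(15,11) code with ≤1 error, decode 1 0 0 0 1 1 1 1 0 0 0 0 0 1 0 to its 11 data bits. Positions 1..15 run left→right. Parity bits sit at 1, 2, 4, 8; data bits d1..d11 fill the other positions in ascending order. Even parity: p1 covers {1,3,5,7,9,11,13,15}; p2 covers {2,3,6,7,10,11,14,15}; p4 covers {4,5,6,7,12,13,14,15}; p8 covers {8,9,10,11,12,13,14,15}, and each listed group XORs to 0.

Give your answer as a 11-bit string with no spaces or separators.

11110000010

s1 (pos 1,3,5,7,9,11,13,15): 1⊕0⊕1⊕1⊕0⊕0⊕0⊕0 = 1
s2 (pos 2,3,6,7,10,11,14,15): 0⊕0⊕1⊕1⊕0⊕0⊕1⊕0 = 1
s4 (pos 4,5,6,7,12,13,14,15): 0⊕1⊕1⊕1⊕0⊕0⊕1⊕0 = 0
s8 (pos 8,9,10,11,12,13,14,15): 1⊕0⊕0⊕0⊕0⊕0⊕1⊕0 = 0
Syndrome s8…s1 = 0011 → error at position 3.
Flip position 3: 100011110000010 → 101011110000010
Read data bits from positions 3,5,6,7,9,10,11,12,13,14,15: 11110000010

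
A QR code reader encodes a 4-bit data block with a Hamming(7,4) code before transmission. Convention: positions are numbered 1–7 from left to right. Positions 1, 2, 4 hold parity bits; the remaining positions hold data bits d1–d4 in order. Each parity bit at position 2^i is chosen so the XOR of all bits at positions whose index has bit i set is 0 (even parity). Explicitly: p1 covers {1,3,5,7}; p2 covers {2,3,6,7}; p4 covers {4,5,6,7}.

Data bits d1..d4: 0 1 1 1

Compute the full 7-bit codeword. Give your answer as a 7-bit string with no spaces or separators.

0001111

Place data at non-parity positions: p1 p2 0 p4 1 1 1
p1 (pos 1,3,5,7): XOR of data positions = 0⊕1⊕1 = 0
p2 (pos 2,3,6,7): XOR of data positions = 0⊕1⊕1 = 0
p4 (pos 4,5,6,7): XOR of data positions = 1⊕1⊕1 = 1
Codeword: 0001111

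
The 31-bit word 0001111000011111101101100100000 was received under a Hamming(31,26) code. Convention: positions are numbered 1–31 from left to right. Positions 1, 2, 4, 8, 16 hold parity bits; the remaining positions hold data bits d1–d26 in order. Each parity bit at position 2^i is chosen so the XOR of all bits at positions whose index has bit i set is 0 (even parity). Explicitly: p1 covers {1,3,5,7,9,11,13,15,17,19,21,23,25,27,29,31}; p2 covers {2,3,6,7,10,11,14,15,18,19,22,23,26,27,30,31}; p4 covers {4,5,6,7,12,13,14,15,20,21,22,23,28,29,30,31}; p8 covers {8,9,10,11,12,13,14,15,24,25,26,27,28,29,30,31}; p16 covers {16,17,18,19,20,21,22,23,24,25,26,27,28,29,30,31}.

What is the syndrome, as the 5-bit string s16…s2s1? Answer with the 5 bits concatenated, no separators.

11101

s1 (pos 1,3,5,7,9,11,13,15,17,19,21,23,25,27,29,31): 0⊕0⊕1⊕1⊕0⊕0⊕1⊕1⊕1⊕1⊕0⊕1⊕0⊕0⊕0⊕0 = 1
s2 (pos 2,3,6,7,10,11,14,15,18,19,22,23,26,27,30,31): 0⊕0⊕1⊕1⊕0⊕0⊕1⊕1⊕0⊕1⊕1⊕1⊕1⊕0⊕0⊕0 = 0
s4 (pos 4,5,6,7,12,13,14,15,20,21,22,23,28,29,30,31): 1⊕1⊕1⊕1⊕1⊕1⊕1⊕1⊕1⊕0⊕1⊕1⊕0⊕0⊕0⊕0 = 1
s8 (pos 8,9,10,11,12,13,14,15,24,25,26,27,28,29,30,31): 0⊕0⊕0⊕0⊕1⊕1⊕1⊕1⊕0⊕0⊕1⊕0⊕0⊕0⊕0⊕0 = 1
s16 (pos 16,17,18,19,20,21,22,23,24,25,26,27,28,29,30,31): 1⊕1⊕0⊕1⊕1⊕0⊕1⊕1⊕0⊕0⊕1⊕0⊕0⊕0⊕0⊕0 = 1
Syndrome s16…s1 = 11101 → error at position 29.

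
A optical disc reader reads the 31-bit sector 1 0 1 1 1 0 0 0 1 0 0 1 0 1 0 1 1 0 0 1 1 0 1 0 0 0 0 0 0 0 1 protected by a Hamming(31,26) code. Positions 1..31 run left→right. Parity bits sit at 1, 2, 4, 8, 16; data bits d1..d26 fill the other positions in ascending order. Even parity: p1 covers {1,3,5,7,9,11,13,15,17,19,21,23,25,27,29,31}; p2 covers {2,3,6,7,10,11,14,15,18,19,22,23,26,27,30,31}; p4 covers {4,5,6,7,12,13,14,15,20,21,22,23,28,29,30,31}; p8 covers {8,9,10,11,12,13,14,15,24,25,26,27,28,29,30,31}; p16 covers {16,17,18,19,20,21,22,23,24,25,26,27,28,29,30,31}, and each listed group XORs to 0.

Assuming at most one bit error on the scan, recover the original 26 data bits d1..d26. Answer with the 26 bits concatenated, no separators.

11001001010100110100000001

s1 (pos 1,3,5,7,9,11,13,15,17,19,21,23,25,27,29,31): 1⊕1⊕1⊕0⊕1⊕0⊕0⊕0⊕1⊕0⊕1⊕1⊕0⊕0⊕0⊕1 = 0
s2 (pos 2,3,6,7,10,11,14,15,18,19,22,23,26,27,30,31): 0⊕1⊕0⊕0⊕0⊕0⊕1⊕0⊕0⊕0⊕0⊕1⊕0⊕0⊕0⊕1 = 0
s4 (pos 4,5,6,7,12,13,14,15,20,21,22,23,28,29,30,31): 1⊕1⊕0⊕0⊕1⊕0⊕1⊕0⊕1⊕1⊕0⊕1⊕0⊕0⊕0⊕1 = 0
s8 (pos 8,9,10,11,12,13,14,15,24,25,26,27,28,29,30,31): 0⊕1⊕0⊕0⊕1⊕0⊕1⊕0⊕0⊕0⊕0⊕0⊕0⊕0⊕0⊕1 = 0
s16 (pos 16,17,18,19,20,21,22,23,24,25,26,27,28,29,30,31): 1⊕1⊕0⊕0⊕1⊕1⊕0⊕1⊕0⊕0⊕0⊕0⊕0⊕0⊕0⊕1 = 0
Syndrome s16…s1 = 00000 → no error.
Read data bits from positions 3,5,6,7,9,10,11,12,13,14,15,17,18,19,20,21,22,23,24,25,26,27,28,29,30,31: 11001001010100110100000001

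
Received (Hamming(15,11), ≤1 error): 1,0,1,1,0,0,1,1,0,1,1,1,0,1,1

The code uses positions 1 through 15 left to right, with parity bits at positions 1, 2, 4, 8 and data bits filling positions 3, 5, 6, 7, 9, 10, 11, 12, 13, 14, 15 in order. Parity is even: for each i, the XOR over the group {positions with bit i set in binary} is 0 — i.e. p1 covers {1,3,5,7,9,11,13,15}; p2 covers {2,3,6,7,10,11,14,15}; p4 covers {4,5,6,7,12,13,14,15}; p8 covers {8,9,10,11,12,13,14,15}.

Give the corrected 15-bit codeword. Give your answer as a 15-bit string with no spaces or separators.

s1 (pos 1,3,5,7,9,11,13,15): 1⊕1⊕0⊕1⊕0⊕1⊕0⊕1 = 1
s2 (pos 2,3,6,7,10,11,14,15): 0⊕1⊕0⊕1⊕1⊕1⊕1⊕1 = 0
s4 (pos 4,5,6,7,12,13,14,15): 1⊕0⊕0⊕1⊕1⊕0⊕1⊕1 = 1
s8 (pos 8,9,10,11,12,13,14,15): 1⊕0⊕1⊕1⊕1⊕0⊕1⊕1 = 0
Syndrome s8…s1 = 0101 → error at position 5.
Flip position 5: 101100110111011 → 101110110111011

101110110111011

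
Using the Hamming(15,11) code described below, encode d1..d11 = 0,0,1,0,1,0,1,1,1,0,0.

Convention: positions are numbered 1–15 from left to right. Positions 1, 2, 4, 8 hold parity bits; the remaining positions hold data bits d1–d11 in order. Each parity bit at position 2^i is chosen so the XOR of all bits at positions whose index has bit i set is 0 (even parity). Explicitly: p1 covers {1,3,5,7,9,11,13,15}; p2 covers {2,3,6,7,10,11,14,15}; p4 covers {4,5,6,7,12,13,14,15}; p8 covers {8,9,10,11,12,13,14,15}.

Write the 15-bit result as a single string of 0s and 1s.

100101001011100

Place data at non-parity positions: p1 p2 0 p4 0 1 0 p8 1 0 1 1 1 0 0
p1 (pos 1,3,5,7,9,11,13,15): XOR of data positions = 0⊕0⊕0⊕1⊕1⊕1⊕0 = 1
p2 (pos 2,3,6,7,10,11,14,15): XOR of data positions = 0⊕1⊕0⊕0⊕1⊕0⊕0 = 0
p4 (pos 4,5,6,7,12,13,14,15): XOR of data positions = 0⊕1⊕0⊕1⊕1⊕0⊕0 = 1
p8 (pos 8,9,10,11,12,13,14,15): XOR of data positions = 1⊕0⊕1⊕1⊕1⊕0⊕0 = 0
Codeword: 100101001011100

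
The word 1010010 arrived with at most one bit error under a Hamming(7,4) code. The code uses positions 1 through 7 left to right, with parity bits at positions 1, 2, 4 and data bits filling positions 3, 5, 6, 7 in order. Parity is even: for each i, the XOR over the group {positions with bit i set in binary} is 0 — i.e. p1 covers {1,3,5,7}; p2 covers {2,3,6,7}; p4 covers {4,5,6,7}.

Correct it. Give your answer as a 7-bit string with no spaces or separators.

s1 (pos 1,3,5,7): 1⊕1⊕0⊕0 = 0
s2 (pos 2,3,6,7): 0⊕1⊕1⊕0 = 0
s4 (pos 4,5,6,7): 0⊕0⊕1⊕0 = 1
Syndrome s4…s1 = 100 → error at position 4.
Flip position 4: 1010010 → 1011010

1011010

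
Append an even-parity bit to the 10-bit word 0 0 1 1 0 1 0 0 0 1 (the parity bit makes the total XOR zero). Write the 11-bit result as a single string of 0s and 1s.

XOR of the 10 data bits: 0⊕0⊕1⊕1⊕0⊕1⊕0⊕0⊕0⊕1 = 0
Parity bit = 0 (so all 11 bits XOR to 0).

00110100010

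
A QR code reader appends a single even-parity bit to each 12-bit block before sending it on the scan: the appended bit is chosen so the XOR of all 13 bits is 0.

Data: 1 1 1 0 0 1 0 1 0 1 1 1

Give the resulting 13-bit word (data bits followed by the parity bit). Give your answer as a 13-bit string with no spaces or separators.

1110010101110

XOR of the 12 data bits: 1⊕1⊕1⊕0⊕0⊕1⊕0⊕1⊕0⊕1⊕1⊕1 = 0
Parity bit = 0 (so all 13 bits XOR to 0).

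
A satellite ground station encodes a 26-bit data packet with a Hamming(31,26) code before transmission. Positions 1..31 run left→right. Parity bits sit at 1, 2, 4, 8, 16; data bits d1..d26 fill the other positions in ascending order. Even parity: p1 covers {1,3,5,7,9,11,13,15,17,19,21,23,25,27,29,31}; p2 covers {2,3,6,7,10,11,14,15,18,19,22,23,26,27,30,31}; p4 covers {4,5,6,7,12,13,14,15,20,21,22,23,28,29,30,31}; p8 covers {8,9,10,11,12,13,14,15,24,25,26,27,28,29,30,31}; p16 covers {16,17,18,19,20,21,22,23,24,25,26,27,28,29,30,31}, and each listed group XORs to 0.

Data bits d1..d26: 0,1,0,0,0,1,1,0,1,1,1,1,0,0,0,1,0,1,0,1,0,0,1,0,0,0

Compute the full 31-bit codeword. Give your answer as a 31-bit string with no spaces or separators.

0101100101101111100010101001000

Place data at non-parity positions: p1 p2 0 p4 1 0 0 p8 0 1 1 0 1 1 1 p16 1 0 0 0 1 0 1 0 1 0 0 1 0 0 0
p1 (pos 1,3,5,7,9,11,13,15,17,19,21,23,25,27,29,31): XOR of data positions = 0⊕1⊕0⊕0⊕1⊕1⊕1⊕1⊕0⊕1⊕1⊕1⊕0⊕0⊕0 = 0
p2 (pos 2,3,6,7,10,11,14,15,18,19,22,23,26,27,30,31): XOR of data positions = 0⊕0⊕0⊕1⊕1⊕1⊕1⊕0⊕0⊕0⊕1⊕0⊕0⊕0⊕0 = 1
p4 (pos 4,5,6,7,12,13,14,15,20,21,22,23,28,29,30,31): XOR of data positions = 1⊕0⊕0⊕0⊕1⊕1⊕1⊕0⊕1⊕0⊕1⊕1⊕0⊕0⊕0 = 1
p8 (pos 8,9,10,11,12,13,14,15,24,25,26,27,28,29,30,31): XOR of data positions = 0⊕1⊕1⊕0⊕1⊕1⊕1⊕0⊕1⊕0⊕0⊕1⊕0⊕0⊕0 = 1
p16 (pos 16,17,18,19,20,21,22,23,24,25,26,27,28,29,30,31): XOR of data positions = 1⊕0⊕0⊕0⊕1⊕0⊕1⊕0⊕1⊕0⊕0⊕1⊕0⊕0⊕0 = 1
Codeword: 0101100101101111100010101001000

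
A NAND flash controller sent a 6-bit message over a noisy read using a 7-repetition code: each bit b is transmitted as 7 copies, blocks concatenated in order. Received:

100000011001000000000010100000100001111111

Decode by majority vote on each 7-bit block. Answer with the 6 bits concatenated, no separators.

000001

Block 1 (1000000): 1 one → 0
Block 2 (1100100): 3 ones → 0
Block 3 (0000000): 0 ones → 0
Block 4 (0101000): 2 ones → 0
Block 5 (0010000): 1 one → 0
Block 6 (1111111): 7 ones → 1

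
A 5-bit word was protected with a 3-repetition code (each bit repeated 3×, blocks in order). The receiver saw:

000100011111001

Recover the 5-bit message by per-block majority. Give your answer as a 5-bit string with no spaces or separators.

00110

Block 1 (000): 0 ones → 0
Block 2 (100): 1 one → 0
Block 3 (011): 2 ones → 1
Block 4 (111): 3 ones → 1
Block 5 (001): 1 one → 0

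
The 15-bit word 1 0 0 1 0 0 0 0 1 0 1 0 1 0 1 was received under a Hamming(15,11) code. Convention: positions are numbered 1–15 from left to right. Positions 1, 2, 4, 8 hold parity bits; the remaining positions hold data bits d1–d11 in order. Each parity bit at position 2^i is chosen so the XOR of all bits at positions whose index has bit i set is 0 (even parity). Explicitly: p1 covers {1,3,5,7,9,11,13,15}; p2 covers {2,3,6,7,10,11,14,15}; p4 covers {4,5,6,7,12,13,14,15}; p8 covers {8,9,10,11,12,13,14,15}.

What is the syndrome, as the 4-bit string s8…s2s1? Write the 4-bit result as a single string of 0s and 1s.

0101

s1 (pos 1,3,5,7,9,11,13,15): 1⊕0⊕0⊕0⊕1⊕1⊕1⊕1 = 1
s2 (pos 2,3,6,7,10,11,14,15): 0⊕0⊕0⊕0⊕0⊕1⊕0⊕1 = 0
s4 (pos 4,5,6,7,12,13,14,15): 1⊕0⊕0⊕0⊕0⊕1⊕0⊕1 = 1
s8 (pos 8,9,10,11,12,13,14,15): 0⊕1⊕0⊕1⊕0⊕1⊕0⊕1 = 0
Syndrome s8…s1 = 0101 → error at position 5.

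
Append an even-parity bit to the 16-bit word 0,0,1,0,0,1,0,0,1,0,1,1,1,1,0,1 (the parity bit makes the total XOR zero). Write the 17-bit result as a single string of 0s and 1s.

XOR of the 16 data bits: 0⊕0⊕1⊕0⊕0⊕1⊕0⊕0⊕1⊕0⊕1⊕1⊕1⊕1⊕0⊕1 = 0
Parity bit = 0 (so all 17 bits XOR to 0).

00100100101111010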